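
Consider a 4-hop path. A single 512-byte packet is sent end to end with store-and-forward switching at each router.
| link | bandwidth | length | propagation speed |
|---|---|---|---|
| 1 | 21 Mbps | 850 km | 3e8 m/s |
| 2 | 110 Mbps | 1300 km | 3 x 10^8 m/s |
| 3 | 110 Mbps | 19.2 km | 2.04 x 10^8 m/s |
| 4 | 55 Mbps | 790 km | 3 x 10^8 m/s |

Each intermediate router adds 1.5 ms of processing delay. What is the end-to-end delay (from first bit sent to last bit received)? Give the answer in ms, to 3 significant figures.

L = 512 × 8 = 4096 bits.
Transmission delays (L/R per hop): 0.195048, 0.0372364, 0.0372364, 0.0744727 ms; sum = 0.343993 ms.
Propagation delays (d/s per hop): 2.83333, 4.33333, 0.0941176, 2.63333 ms; sum = 9.89412 ms.
Processing at 3 router(s): 3 × 1.5 ms = 4.5 ms.
End-to-end = 14.7 ms.

14.7 ms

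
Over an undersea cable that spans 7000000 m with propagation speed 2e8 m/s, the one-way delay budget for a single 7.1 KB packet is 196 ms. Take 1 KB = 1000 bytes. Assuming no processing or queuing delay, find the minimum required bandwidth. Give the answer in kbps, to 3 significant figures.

L = 56800 bits.
Propagation delay = 7000000 / 200000000 = 35 ms.
Transmission budget = 196 − 35 = 161 ms.
R ≥ L / t_tx = 56800 bits / 0.161 s = 353 kbps.

353 kbps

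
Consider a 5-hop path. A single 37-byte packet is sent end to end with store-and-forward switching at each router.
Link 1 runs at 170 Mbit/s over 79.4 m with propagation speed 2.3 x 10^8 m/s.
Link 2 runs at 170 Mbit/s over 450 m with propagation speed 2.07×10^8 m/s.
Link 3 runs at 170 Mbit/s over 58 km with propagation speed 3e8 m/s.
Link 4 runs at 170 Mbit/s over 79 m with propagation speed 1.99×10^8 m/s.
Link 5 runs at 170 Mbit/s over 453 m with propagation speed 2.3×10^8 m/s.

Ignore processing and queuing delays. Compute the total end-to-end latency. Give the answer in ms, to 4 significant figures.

0.2069 ms

L = 37 × 8 = 296 bits.
Transmission delay per hop = L/R = 296/170000000 = 0.00174118 ms; 5 hops → 0.00870588 ms.
Propagation delays (d/s per hop): 0.000345217, 0.00217391, 0.193333, 0.000396985, 0.00196957 ms; sum = 0.198219 ms.
End-to-end = 0.2069 ms.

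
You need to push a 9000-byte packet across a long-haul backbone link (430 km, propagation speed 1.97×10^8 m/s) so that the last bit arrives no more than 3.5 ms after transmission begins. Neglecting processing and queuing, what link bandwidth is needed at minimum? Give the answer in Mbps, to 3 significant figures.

L = 72000 bits.
Propagation delay = 430000 / 197000000 = 2.18274 ms.
Transmission budget = 3.5 − 2.18274 = 1.31726 ms.
R ≥ L / t_tx = 72000 bits / 0.00131726 s = 54.7 Mbps.

54.7 Mbps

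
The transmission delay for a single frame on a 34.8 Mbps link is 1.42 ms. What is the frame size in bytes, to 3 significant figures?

6180 bytes

L = R × t_tx = 34800000 b/s × 0.00142 s = 49416 bits.
In bytes: 49416 / 8 = 6180 bytes.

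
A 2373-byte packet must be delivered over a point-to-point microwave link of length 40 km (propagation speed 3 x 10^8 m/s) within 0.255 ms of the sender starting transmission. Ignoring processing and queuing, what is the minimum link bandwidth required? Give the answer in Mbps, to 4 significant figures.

L = 18984 bits.
Propagation delay = 40000 / 300000000 = 0.133333 ms.
Transmission budget = 0.255 − 0.133333 = 0.121667 ms.
R ≥ L / t_tx = 18984 bits / 0.000121667 s = 156.0 Mbps.

156.0 Mbps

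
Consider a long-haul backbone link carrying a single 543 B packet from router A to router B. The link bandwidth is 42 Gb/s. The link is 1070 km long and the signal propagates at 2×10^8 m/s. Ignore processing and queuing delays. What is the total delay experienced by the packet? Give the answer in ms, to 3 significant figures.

L = 543 × 8 = 4344 bits.
Transmission delay = L/R = 4344 / 42000000000 = 0.000103429 ms.
Propagation delay = d/s = 1070000 m / 200000000 m/s = 5.35 ms.
Total = 5.35 ms.

5.35 ms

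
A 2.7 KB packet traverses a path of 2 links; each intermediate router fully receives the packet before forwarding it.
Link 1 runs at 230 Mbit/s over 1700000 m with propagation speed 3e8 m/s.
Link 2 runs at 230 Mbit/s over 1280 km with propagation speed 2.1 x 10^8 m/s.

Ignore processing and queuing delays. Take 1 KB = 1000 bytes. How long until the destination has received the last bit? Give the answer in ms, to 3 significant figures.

11.9 ms

L = 21600 bits.
Transmission delay per hop = L/R = 21600/230000000 = 0.093913 ms; 2 hops → 0.187826 ms.
Propagation delays (d/s per hop): 5.66667, 6.09524 ms; sum = 11.7619 ms.
End-to-end = 11.9 ms.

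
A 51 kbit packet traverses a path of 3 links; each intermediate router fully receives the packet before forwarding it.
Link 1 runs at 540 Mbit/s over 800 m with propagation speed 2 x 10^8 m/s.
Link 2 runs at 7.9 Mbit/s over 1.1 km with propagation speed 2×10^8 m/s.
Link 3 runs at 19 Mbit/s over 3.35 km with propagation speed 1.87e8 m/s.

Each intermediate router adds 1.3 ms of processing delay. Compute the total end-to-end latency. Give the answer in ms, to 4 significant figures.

L = 51000 bits.
Transmission delays (L/R per hop): 0.0944444, 6.4557, 2.68421 ms; sum = 9.23435 ms.
Propagation delays (d/s per hop): 0.004, 0.0055, 0.0179144 ms; sum = 0.0274144 ms.
Processing at 2 router(s): 2 × 1.3 ms = 2.6 ms.
End-to-end = 11.86 ms.

11.86 ms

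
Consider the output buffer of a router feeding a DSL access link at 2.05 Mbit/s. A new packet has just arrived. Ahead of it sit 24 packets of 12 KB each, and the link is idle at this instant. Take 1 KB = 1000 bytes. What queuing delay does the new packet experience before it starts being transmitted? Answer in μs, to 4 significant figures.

1124000 μs

Each queued packet: L/R = 96000/2.05e+06 = 46829.3 μs.
24 queued → 1123900 μs.
Queuing delay = 1124000 μs.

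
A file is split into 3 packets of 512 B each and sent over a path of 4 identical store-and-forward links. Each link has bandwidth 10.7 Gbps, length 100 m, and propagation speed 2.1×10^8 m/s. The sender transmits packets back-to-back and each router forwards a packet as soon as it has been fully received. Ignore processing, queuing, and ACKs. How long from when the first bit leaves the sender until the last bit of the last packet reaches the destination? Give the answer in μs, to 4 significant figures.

4.202 μs

Per-hop transmission t_tx = L/R = 4096/10700000000 = 0.382804 μs.
Per-hop propagation t_prop = 100/210000000 = 0.47619 μs.
Pipeline fill: first packet needs 4·t_tx to clear all hops; remaining 2 packets each add one t_tx.
Total = (4+3-1)·t_tx + 4·t_prop = 6·0.382804 + 4·0.47619 = 4.202 μs.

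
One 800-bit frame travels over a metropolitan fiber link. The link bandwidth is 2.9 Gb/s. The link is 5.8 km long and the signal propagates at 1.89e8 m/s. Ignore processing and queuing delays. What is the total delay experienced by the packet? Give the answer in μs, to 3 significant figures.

31.0 μs

Transmission delay = L/R = 800 / 2900000000 = 0.275862 μs.
Propagation delay = d/s = 5800 m / 189000000 m/s = 30.6878 μs.
Total = 31.0 μs.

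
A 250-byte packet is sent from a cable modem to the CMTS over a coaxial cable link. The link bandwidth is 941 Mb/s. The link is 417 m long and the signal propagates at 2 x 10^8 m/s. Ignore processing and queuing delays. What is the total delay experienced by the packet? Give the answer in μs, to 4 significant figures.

L = 250 × 8 = 2000 bits.
Transmission delay = L/R = 2000 / 941000000 = 2.1254 μs.
Propagation delay = d/s = 417 m / 200000000 m/s = 2.085 μs.
Total = 4.210 μs.

4.210 μs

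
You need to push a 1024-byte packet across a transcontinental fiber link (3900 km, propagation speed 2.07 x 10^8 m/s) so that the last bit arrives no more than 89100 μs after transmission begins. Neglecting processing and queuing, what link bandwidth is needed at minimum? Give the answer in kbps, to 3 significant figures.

L = 8192 bits.
Propagation delay = 3900000 / 2.07e+08 = 18840.6 μs.
Transmission budget = 89100 − 18840.6 = 70259.4 μs.
R ≥ L / t_tx = 8192 bits / 0.0702594 s = 117 kbps.

117 kbps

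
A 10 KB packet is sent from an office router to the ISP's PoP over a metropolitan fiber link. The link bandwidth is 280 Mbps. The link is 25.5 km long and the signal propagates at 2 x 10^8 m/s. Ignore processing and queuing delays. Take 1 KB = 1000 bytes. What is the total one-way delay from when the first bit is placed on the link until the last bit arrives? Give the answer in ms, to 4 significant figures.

L = 80000 bits.
Transmission delay = L/R = 80000 / 280000000 = 0.285714 ms.
Propagation delay = d/s = 25500 m / 200000000 m/s = 0.1275 ms.
Total = 0.4132 ms.

0.4132 ms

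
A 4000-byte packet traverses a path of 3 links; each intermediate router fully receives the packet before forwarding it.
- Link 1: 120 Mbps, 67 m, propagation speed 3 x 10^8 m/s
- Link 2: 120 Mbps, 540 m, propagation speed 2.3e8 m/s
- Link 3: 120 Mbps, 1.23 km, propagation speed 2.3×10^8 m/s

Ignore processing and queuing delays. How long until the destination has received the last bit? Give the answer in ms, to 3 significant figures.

0.808 ms

L = 4000 × 8 = 32000 bits.
Transmission delay per hop = L/R = 32000/120000000 = 0.266667 ms; 3 hops → 0.8 ms.
Propagation delays (d/s per hop): 0.000223333, 0.00234783, 0.00534783 ms; sum = 0.00791899 ms.
End-to-end = 0.808 ms.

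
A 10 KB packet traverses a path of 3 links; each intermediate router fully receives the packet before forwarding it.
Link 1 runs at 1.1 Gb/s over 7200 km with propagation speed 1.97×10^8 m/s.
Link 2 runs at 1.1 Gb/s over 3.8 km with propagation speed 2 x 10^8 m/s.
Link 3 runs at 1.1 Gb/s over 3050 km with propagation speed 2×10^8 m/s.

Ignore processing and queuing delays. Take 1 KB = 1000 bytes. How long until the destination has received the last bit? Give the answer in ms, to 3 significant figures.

L = 80000 bits.
Transmission delay per hop = L/R = 80000/1100000000 = 0.0727273 ms; 3 hops → 0.218182 ms.
Propagation delays (d/s per hop): 36.5482, 0.019, 15.25 ms; sum = 51.8172 ms.
End-to-end = 52.0 ms.

52.0 ms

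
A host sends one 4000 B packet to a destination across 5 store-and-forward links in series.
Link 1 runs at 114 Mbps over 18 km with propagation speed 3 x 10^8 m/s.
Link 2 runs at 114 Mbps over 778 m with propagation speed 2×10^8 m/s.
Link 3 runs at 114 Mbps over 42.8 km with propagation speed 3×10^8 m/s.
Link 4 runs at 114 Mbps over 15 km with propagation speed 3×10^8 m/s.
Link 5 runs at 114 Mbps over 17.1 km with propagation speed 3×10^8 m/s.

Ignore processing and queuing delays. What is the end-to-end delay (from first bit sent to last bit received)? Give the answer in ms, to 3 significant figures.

L = 4000 × 8 = 32000 bits.
Transmission delay per hop = L/R = 32000/114000000 = 0.280702 ms; 5 hops → 1.40351 ms.
Propagation delays (d/s per hop): 0.06, 0.00389, 0.142667, 0.05, 0.057 ms; sum = 0.313557 ms.
End-to-end = 1.72 ms.

1.72 ms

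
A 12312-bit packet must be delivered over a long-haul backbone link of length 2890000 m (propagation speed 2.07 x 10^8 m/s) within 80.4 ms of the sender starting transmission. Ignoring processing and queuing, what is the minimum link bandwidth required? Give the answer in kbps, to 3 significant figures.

Propagation delay = 2890000 / 2.07e+08 = 13.9614 ms.
Transmission budget = 80.4 − 13.9614 = 66.4386 ms.
R ≥ L / t_tx = 12312 bits / 0.0664386 s = 185 kbps.

185 kbps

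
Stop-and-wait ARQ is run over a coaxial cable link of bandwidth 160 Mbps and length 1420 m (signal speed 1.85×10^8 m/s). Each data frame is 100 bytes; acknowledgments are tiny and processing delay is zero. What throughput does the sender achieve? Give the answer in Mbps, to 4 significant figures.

39.31 Mbps

t_tx = L/R = 800/160000000 = 5e-06 s.
t_prop = 1420/185000000 = 7.67568e-06 s; RTT = 1.53514e-05 s.
Cycle = t_tx + RTT = 2.03514e-05 s.
Throughput = L / cycle = 800 / 2.03514e-05 = 39.31 Mbps.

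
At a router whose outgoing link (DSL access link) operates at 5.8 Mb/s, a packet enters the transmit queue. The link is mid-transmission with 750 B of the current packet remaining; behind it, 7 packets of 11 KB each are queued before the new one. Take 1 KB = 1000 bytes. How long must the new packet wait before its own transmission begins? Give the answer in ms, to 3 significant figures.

107 ms

Each queued packet: L/R = 88000/5800000 = 15.1724 ms.
7 queued → 106.207 ms.
Plus remaining 6000 bits of current packet: 1.03448 ms.
Queuing delay = 107 ms.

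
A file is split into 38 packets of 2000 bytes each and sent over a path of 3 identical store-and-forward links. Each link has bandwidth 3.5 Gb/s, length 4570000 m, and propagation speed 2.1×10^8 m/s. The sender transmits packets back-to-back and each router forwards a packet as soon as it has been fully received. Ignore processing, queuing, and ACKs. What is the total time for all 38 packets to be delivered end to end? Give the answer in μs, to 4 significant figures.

65470 μs

Per-hop transmission t_tx = L/R = 16000/3500000000 = 4.57143 μs.
Per-hop propagation t_prop = 4570000/210000000 = 21761.9 μs.
Pipeline fill: first packet needs 3·t_tx to clear all hops; remaining 37 packets each add one t_tx.
Total = (3+38-1)·t_tx + 3·t_prop = 40·4.57143 + 3·21761.9 = 65470 μs.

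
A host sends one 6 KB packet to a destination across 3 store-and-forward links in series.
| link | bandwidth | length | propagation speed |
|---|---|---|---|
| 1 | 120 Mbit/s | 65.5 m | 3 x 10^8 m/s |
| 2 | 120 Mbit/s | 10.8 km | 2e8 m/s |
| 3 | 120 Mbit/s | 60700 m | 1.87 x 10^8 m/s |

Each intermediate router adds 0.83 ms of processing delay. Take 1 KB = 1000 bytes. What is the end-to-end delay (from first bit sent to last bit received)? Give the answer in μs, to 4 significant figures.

L = 48000 bits.
Transmission delay per hop = L/R = 48000/120000000 = 400 μs; 3 hops → 1200 μs.
Propagation delays (d/s per hop): 0.218333, 54, 324.599 μs; sum = 378.817 μs.
Processing at 2 router(s): 2 × 0.83 ms = 1660 μs.
End-to-end = 3239 μs.

3239 μs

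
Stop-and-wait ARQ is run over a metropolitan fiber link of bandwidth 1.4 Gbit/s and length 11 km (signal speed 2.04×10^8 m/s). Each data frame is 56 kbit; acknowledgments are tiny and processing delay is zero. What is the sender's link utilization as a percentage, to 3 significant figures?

t_tx = L/R = 56000/1400000000 = 4e-05 s.
t_prop = 11000/204000000 = 5.39216e-05 s; RTT = 0.000107843 s.
Cycle = t_tx + RTT = 0.000147843 s.
Utilization = t_tx / cycle = 4e-05/0.000147843 = 27.1 %.

27.1 %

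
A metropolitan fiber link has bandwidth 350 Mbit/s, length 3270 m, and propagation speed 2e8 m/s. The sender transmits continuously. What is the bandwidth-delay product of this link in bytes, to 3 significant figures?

Propagation delay = 3270 / 200000000 = 1.635e-05 s.
BDP = R × t_prop = 350000000 × 1.635e-05 = 5722.5 bits.
In bytes: 5722.5/8 = 715 bytes.

715 bytes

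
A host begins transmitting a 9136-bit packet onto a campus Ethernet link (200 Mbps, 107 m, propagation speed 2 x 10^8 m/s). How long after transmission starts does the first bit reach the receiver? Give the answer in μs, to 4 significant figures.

0.5350 μs

First bit experiences only propagation delay: d/s = 107/200000000 = 0.5350 μs.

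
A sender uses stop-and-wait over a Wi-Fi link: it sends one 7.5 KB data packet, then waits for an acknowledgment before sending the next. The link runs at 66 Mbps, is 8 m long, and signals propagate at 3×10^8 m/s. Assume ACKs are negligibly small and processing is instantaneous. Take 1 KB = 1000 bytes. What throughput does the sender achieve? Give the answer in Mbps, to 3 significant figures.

66.0 Mbps

t_tx = L/R = 60000/66000000 = 0.000909091 s.
t_prop = 8/300000000 = 2.66667e-08 s; RTT = 5.33333e-08 s.
Cycle = t_tx + RTT = 0.000909144 s.
Throughput = L / cycle = 60000 / 0.000909144 = 66.0 Mbps.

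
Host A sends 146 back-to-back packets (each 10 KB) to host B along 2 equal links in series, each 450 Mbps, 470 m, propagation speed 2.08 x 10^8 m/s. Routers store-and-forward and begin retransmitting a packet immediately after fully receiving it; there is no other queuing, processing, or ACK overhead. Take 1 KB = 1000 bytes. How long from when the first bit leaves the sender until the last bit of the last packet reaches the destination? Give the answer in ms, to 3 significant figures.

26.1 ms

Per-hop transmission t_tx = L/R = 80000/450000000 = 0.177778 ms.
Per-hop propagation t_prop = 470/208000000 = 0.00225962 ms.
Pipeline fill: first packet needs 2·t_tx to clear all hops; remaining 145 packets each add one t_tx.
Total = (2+146-1)·t_tx + 2·t_prop = 147·0.177778 + 2·0.00225962 = 26.1 ms.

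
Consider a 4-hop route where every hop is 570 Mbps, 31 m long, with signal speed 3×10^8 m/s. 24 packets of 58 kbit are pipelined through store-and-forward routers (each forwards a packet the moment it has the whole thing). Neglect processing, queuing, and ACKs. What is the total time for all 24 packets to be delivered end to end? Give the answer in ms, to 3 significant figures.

Per-hop transmission t_tx = L/R = 58000/570000000 = 0.101754 ms.
Per-hop propagation t_prop = 31/300000000 = 0.000103333 ms.
Pipeline fill: first packet needs 4·t_tx to clear all hops; remaining 23 packets each add one t_tx.
Total = (4+24-1)·t_tx + 4·t_prop = 27·0.101754 + 4·0.000103333 = 2.75 ms.

2.75 ms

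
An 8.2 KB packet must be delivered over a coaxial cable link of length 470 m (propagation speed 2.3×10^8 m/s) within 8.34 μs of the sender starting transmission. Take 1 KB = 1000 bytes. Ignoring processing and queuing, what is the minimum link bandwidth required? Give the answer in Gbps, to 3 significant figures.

10.4 Gbps

L = 65600 bits.
Propagation delay = 470 / 2.3e+08 = 2.04348 μs.
Transmission budget = 8.34 − 2.04348 = 6.29652 μs.
R ≥ L / t_tx = 65600 bits / 6.29652e-06 s = 10.4 Gbps.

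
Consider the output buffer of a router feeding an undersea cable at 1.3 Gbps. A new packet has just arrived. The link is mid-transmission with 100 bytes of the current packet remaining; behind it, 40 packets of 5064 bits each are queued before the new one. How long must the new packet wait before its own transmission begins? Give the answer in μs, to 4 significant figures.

Each queued packet: L/R = 5064/1300000000 = 3.89538 μs.
40 queued → 155.815 μs.
Plus remaining 800 bits of current packet: 0.615385 μs.
Queuing delay = 156.4 μs.

156.4 μs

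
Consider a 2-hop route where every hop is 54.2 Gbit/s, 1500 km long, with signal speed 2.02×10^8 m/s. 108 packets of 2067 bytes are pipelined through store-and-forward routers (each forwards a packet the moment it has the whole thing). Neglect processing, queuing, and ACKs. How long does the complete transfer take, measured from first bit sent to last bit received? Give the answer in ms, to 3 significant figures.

Per-hop transmission t_tx = L/R = 16536/54200000000 = 0.000305092 ms.
Per-hop propagation t_prop = 1500000/202000000 = 7.42574 ms.
Pipeline fill: first packet needs 2·t_tx to clear all hops; remaining 107 packets each add one t_tx.
Total = (2+108-1)·t_tx + 2·t_prop = 109·0.000305092 + 2·7.42574 = 14.9 ms.

14.9 ms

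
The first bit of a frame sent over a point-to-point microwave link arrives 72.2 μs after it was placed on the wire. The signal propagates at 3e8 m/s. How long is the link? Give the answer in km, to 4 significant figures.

21.66 km

d = s × t_prop = 300000000 × 7.22e-05 = 21.66 km.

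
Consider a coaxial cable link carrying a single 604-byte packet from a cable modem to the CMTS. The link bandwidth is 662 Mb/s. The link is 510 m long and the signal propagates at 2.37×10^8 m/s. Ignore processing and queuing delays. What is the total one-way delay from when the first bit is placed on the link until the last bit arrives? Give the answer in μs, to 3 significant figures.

L = 604 × 8 = 4832 bits.
Transmission delay = L/R = 4832 / 662000000 = 7.29909 μs.
Propagation delay = d/s = 510 m / 237000000 m/s = 2.1519 μs.
Total = 9.45 μs.

9.45 μs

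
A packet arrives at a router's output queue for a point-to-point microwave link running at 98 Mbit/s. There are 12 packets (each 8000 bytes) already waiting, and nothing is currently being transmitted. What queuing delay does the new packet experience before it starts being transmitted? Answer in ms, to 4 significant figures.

7.837 ms

Each queued packet: L/R = 64000/98000000 = 0.653061 ms.
12 queued → 7.83673 ms.
Queuing delay = 7.837 ms.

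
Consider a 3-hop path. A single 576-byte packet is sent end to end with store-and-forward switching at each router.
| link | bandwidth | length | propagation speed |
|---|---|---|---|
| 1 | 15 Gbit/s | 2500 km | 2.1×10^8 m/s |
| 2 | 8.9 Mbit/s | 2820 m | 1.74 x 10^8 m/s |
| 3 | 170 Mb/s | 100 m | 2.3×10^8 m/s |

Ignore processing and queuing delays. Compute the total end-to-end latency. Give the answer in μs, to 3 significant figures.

L = 576 × 8 = 4608 bits.
Transmission delays (L/R per hop): 0.3072, 517.753, 27.1059 μs; sum = 545.166 μs.
Propagation delays (d/s per hop): 11904.8, 16.2069, 0.434783 μs; sum = 11921.4 μs.
End-to-end = 12500 μs.

12500 μs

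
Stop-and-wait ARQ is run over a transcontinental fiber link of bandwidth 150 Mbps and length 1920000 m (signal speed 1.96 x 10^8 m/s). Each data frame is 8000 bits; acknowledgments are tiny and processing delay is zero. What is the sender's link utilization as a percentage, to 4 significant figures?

0.2715 %

t_tx = L/R = 8000/150000000 = 5.33333e-05 s.
t_prop = 1920000/196000000 = 0.00979592 s; RTT = 0.0195918 s.
Cycle = t_tx + RTT = 0.0196452 s.
Utilization = t_tx / cycle = 5.33333e-05/0.0196452 = 0.2715 %.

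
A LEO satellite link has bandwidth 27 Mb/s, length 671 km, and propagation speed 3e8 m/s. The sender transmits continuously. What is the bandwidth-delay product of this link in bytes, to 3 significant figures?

7550 bytes

Propagation delay = 671000 / 300000000 = 0.00223667 s.
BDP = R × t_prop = 27000000 × 0.00223667 = 60390 bits.
In bytes: 60390/8 = 7550 bytes.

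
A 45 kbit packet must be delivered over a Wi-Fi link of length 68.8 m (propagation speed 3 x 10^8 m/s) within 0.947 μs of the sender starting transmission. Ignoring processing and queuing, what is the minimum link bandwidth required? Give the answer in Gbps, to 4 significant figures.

62.70 Gbps

Propagation delay = 68.8 / 300000000 = 0.229333 μs.
Transmission budget = 0.947 − 0.229333 = 0.717667 μs.
R ≥ L / t_tx = 45000 bits / 7.17667e-07 s = 62.70 Gbps.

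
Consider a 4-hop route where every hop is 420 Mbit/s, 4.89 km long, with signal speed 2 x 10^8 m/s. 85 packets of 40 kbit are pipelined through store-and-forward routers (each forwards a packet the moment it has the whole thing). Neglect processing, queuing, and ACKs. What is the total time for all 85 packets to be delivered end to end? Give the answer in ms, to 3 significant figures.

8.48 ms

Per-hop transmission t_tx = L/R = 40000/420000000 = 0.0952381 ms.
Per-hop propagation t_prop = 4890/200000000 = 0.02445 ms.
Pipeline fill: first packet needs 4·t_tx to clear all hops; remaining 84 packets each add one t_tx.
Total = (4+85-1)·t_tx + 4·t_prop = 88·0.0952381 + 4·0.02445 = 8.48 ms.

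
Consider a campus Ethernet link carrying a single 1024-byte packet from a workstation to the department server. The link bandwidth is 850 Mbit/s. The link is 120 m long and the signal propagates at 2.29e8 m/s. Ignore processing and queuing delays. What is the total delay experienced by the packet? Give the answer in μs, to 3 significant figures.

L = 1024 × 8 = 8192 bits.
Transmission delay = L/R = 8192 / 850000000 = 9.63765 μs.
Propagation delay = d/s = 120 m / 229000000 m/s = 0.524017 μs.
Total = 10.2 μs.

10.2 μs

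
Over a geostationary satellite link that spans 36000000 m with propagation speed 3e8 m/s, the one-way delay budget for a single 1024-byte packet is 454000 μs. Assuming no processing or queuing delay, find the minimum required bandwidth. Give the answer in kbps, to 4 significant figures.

24.53 kbps

L = 8192 bits.
Propagation delay = 36000000 / 300000000 = 120000 μs.
Transmission budget = 454000 − 120000 = 334000 μs.
R ≥ L / t_tx = 8192 bits / 0.334 s = 24.53 kbps.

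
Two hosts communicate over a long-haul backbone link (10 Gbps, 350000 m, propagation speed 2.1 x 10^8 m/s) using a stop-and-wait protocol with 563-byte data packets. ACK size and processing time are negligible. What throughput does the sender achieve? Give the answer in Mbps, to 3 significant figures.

t_tx = L/R = 4504/10000000000 = 4.504e-07 s.
t_prop = 350000/210000000 = 0.00166667 s; RTT = 0.00333333 s.
Cycle = t_tx + RTT = 0.00333378 s.
Throughput = L / cycle = 4504 / 0.00333378 = 1.35 Mbps.

1.35 Mbps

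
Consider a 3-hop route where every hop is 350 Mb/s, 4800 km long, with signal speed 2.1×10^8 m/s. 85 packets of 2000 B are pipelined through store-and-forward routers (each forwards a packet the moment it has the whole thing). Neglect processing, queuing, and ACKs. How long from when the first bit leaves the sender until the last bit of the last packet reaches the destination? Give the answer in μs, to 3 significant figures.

Per-hop transmission t_tx = L/R = 16000/350000000 = 45.7143 μs.
Per-hop propagation t_prop = 4800000/210000000 = 22857.1 μs.
Pipeline fill: first packet needs 3·t_tx to clear all hops; remaining 84 packets each add one t_tx.
Total = (3+85-1)·t_tx + 3·t_prop = 87·45.7143 + 3·22857.1 = 72500 μs.

72500 μs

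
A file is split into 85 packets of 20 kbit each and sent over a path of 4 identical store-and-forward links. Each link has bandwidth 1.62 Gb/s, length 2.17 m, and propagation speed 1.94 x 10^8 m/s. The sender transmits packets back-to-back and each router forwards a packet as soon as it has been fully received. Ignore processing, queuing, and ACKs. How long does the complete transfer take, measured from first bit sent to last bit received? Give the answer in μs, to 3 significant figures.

1090 μs

Per-hop transmission t_tx = L/R = 20000/1620000000 = 12.3457 μs.
Per-hop propagation t_prop = 2.17/194000000 = 0.0111856 μs.
Pipeline fill: first packet needs 4·t_tx to clear all hops; remaining 84 packets each add one t_tx.
Total = (4+85-1)·t_tx + 4·t_prop = 88·12.3457 + 4·0.0111856 = 1090 μs.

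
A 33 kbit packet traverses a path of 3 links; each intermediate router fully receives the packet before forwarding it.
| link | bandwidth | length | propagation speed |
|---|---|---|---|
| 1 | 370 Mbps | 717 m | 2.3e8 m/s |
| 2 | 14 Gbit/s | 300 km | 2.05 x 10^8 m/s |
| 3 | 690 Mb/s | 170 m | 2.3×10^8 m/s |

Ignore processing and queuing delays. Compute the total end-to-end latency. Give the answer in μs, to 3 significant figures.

1610 μs

L = 33000 bits.
Transmission delays (L/R per hop): 89.1892, 2.35714, 47.8261 μs; sum = 139.372 μs.
Propagation delays (d/s per hop): 3.11739, 1463.41, 0.73913 μs; sum = 1467.27 μs.
End-to-end = 1610 μs.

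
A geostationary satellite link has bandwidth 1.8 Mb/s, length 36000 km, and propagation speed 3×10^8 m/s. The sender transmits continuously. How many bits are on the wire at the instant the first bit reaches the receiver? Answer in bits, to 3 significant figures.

Propagation delay = 36000000 / 300000000 = 0.12 s.
BDP = R × t_prop = 1800000 × 0.12 = 216000 bits.

216000 bits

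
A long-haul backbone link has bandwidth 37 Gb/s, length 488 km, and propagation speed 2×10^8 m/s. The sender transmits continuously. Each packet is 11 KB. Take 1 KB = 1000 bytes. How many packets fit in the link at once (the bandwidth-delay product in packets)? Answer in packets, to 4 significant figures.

1026 packets

Propagation delay = 488000 / 200000000 = 0.00244 s.
BDP = R × t_prop = 37000000000 × 0.00244 = 90280000 bits.
In packets of 88000 bits: 1026 packets.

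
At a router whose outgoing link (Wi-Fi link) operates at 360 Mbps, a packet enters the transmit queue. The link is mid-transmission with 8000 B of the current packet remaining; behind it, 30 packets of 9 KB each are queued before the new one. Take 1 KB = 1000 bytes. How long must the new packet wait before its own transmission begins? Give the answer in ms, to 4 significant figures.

6.178 ms

Each queued packet: L/R = 72000/360000000 = 0.2 ms.
30 queued → 6 ms.
Plus remaining 64000 bits of current packet: 0.177778 ms.
Queuing delay = 6.178 ms.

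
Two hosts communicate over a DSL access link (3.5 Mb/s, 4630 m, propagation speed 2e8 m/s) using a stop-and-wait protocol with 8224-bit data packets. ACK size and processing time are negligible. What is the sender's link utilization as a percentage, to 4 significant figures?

98.07 %

t_tx = L/R = 8224/3500000 = 0.00234971 s.
t_prop = 4630/200000000 = 2.315e-05 s; RTT = 4.63e-05 s.
Cycle = t_tx + RTT = 0.00239601 s.
Utilization = t_tx / cycle = 0.00234971/0.00239601 = 98.07 %.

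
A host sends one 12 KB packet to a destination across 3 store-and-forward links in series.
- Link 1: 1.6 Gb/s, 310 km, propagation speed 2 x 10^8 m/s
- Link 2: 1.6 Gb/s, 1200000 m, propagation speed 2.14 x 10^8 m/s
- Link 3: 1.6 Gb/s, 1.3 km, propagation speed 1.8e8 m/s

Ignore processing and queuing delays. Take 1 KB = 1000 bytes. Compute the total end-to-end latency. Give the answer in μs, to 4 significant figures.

7345 μs

L = 96000 bits.
Transmission delay per hop = L/R = 96000/1600000000 = 60 μs; 3 hops → 180 μs.
Propagation delays (d/s per hop): 1550, 5607.48, 7.22222 μs; sum = 7164.7 μs.
End-to-end = 7345 μs.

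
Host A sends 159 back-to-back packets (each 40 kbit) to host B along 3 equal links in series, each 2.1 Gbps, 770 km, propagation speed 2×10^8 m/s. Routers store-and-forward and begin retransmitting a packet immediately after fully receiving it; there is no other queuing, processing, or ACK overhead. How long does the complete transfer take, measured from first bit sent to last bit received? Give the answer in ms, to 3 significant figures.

14.6 ms

Per-hop transmission t_tx = L/R = 40000/2100000000 = 0.0190476 ms.
Per-hop propagation t_prop = 770000/200000000 = 3.85 ms.
Pipeline fill: first packet needs 3·t_tx to clear all hops; remaining 158 packets each add one t_tx.
Total = (3+159-1)·t_tx + 3·t_prop = 161·0.0190476 + 3·3.85 = 14.6 ms.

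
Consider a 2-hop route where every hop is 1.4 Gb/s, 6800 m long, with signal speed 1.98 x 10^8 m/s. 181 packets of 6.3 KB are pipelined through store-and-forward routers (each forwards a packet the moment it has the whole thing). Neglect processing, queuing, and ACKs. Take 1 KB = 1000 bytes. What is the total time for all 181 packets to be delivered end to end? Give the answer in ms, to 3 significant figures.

6.62 ms

Per-hop transmission t_tx = L/R = 50400/1400000000 = 0.036 ms.
Per-hop propagation t_prop = 6800/198000000 = 0.0343434 ms.
Pipeline fill: first packet needs 2·t_tx to clear all hops; remaining 180 packets each add one t_tx.
Total = (2+181-1)·t_tx + 2·t_prop = 182·0.036 + 2·0.0343434 = 6.62 ms.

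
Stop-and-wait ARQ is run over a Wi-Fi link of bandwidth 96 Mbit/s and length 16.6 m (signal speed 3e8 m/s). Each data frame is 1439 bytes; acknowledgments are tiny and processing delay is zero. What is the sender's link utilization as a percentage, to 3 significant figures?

t_tx = L/R = 11512/96000000 = 0.000119917 s.
t_prop = 16.6/300000000 = 5.53333e-08 s; RTT = 1.10667e-07 s.
Cycle = t_tx + RTT = 0.000120027 s.
Utilization = t_tx / cycle = 0.000119917/0.000120027 = 99.9 %.

99.9 %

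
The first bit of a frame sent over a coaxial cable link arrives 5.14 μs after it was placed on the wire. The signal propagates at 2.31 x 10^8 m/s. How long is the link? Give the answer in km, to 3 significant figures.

1.19 km

d = s × t_prop = 231000000 × 5.14e-06 = 1.19 km.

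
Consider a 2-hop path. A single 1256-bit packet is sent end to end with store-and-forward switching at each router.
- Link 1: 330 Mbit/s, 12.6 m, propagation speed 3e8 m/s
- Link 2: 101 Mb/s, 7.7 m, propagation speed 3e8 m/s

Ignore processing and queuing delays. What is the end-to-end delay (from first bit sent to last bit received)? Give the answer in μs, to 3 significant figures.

16.3 μs

Transmission delays (L/R per hop): 3.80606, 12.4356 μs; sum = 16.2417 μs.
Propagation delays (d/s per hop): 0.042, 0.0256667 μs; sum = 0.0676667 μs.
End-to-end = 16.3 μs.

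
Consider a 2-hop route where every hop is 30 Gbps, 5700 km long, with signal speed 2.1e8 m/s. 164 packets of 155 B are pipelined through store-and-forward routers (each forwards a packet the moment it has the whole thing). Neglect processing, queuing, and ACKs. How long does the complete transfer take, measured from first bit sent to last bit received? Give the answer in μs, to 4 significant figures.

54290 μs

Per-hop transmission t_tx = L/R = 1240/30000000000 = 0.0413333 μs.
Per-hop propagation t_prop = 5700000/210000000 = 27142.9 μs.
Pipeline fill: first packet needs 2·t_tx to clear all hops; remaining 163 packets each add one t_tx.
Total = (2+164-1)·t_tx + 2·t_prop = 165·0.0413333 + 2·27142.9 = 54290 μs.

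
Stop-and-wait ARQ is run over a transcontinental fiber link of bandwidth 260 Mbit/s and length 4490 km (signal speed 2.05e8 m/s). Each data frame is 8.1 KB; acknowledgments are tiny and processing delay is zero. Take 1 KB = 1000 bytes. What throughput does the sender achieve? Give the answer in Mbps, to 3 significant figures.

1.47 Mbps

t_tx = L/R = 64800/260000000 = 0.000249231 s.
t_prop = 4490000/2.05e+08 = 0.0219024 s; RTT = 0.0438049 s.
Cycle = t_tx + RTT = 0.0440541 s.
Throughput = L / cycle = 64800 / 0.0440541 = 1.47 Mbps.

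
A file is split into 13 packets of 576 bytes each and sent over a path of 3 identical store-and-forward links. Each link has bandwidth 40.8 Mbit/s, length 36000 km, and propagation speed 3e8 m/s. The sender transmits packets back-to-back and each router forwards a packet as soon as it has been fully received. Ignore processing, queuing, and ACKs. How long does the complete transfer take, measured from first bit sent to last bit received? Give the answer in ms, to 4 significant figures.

361.7 ms

Per-hop transmission t_tx = L/R = 4608/40800000 = 0.112941 ms.
Per-hop propagation t_prop = 36000000/300000000 = 120 ms.
Pipeline fill: first packet needs 3·t_tx to clear all hops; remaining 12 packets each add one t_tx.
Total = (3+13-1)·t_tx + 3·t_prop = 15·0.112941 + 3·120 = 361.7 ms.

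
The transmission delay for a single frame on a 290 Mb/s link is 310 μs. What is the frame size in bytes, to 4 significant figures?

11240 bytes

L = R × t_tx = 290000000 b/s × 0.00031 s = 89900 bits.
In bytes: 89900 / 8 = 11240 bytes.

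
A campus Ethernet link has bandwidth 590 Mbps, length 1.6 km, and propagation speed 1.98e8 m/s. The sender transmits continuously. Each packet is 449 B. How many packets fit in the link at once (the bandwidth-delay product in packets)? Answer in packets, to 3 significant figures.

Propagation delay = 1600 / 198000000 = 8.08081e-06 s.
BDP = R × t_prop = 590000000 × 8.08081e-06 = 4767.68 bits.
In packets of 3592 bits: 1.33 packets.

1.33 packets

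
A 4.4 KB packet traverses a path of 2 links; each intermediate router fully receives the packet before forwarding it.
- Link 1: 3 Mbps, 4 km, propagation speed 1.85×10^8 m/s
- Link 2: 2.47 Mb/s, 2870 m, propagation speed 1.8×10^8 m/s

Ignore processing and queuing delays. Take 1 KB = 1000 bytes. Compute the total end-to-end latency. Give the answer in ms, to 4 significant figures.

26.02 ms

L = 35200 bits.
Transmission delays (L/R per hop): 11.7333, 14.251 ms; sum = 25.9843 ms.
Propagation delays (d/s per hop): 0.0216216, 0.0159444 ms; sum = 0.0375661 ms.
End-to-end = 26.02 ms.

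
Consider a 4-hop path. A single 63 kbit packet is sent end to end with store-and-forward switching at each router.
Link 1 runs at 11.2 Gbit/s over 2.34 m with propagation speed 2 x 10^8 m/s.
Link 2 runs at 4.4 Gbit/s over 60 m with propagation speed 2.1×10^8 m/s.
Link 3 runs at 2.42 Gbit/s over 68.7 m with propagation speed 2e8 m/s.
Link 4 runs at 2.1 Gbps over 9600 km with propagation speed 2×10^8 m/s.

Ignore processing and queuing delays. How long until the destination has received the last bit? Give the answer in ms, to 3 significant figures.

48.1 ms

L = 63000 bits.
Transmission delays (L/R per hop): 0.005625, 0.0143182, 0.0260331, 0.03 ms; sum = 0.0759762 ms.
Propagation delays (d/s per hop): 1.17e-05, 0.000285714, 0.0003435, 48 ms; sum = 48.0006 ms.
End-to-end = 48.1 ms.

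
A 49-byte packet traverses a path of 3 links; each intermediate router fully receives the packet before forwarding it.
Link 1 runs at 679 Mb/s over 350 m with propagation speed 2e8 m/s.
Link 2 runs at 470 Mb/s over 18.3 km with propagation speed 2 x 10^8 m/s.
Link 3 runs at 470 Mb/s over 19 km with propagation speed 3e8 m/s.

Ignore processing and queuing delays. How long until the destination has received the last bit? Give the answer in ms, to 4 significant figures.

L = 49 × 8 = 392 bits.
Transmission delays (L/R per hop): 0.00057732, 0.000834043, 0.000834043 ms; sum = 0.0022454 ms.
Propagation delays (d/s per hop): 0.00175, 0.0915, 0.0633333 ms; sum = 0.156583 ms.
End-to-end = 0.1588 ms.

0.1588 ms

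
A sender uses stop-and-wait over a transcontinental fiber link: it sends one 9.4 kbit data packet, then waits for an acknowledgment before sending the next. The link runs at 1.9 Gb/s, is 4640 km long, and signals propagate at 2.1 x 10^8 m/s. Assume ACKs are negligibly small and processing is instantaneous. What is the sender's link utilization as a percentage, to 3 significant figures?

t_tx = L/R = 9400/1900000000 = 4.94737e-06 s.
t_prop = 4640000/210000000 = 0.0220952 s; RTT = 0.0441905 s.
Cycle = t_tx + RTT = 0.0441954 s.
Utilization = t_tx / cycle = 4.94737e-06/0.0441954 = 0.0112 %.

0.0112 %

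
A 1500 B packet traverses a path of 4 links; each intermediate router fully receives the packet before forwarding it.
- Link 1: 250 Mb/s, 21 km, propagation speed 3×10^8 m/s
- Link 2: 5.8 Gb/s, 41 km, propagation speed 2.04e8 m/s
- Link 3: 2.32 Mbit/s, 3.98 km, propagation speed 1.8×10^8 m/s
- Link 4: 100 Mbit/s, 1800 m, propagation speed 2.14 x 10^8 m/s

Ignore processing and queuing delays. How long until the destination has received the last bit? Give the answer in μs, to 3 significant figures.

5640 μs

L = 1500 × 8 = 12000 bits.
Transmission delays (L/R per hop): 48, 2.06897, 5172.41, 120 μs; sum = 5342.48 μs.
Propagation delays (d/s per hop): 70, 200.98, 22.1111, 8.41121 μs; sum = 301.503 μs.
End-to-end = 5640 μs.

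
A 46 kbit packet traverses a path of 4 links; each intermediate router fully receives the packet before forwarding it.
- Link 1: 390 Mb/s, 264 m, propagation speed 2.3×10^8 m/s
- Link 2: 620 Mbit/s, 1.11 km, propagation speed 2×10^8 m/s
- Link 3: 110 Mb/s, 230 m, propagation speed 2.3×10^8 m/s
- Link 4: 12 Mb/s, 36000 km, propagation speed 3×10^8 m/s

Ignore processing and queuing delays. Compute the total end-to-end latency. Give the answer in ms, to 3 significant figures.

L = 46000 bits.
Transmission delays (L/R per hop): 0.117949, 0.0741935, 0.418182, 3.83333 ms; sum = 4.44366 ms.
Propagation delays (d/s per hop): 0.00114783, 0.00555, 0.001, 120 ms; sum = 120.008 ms.
End-to-end = 124 ms.

124 ms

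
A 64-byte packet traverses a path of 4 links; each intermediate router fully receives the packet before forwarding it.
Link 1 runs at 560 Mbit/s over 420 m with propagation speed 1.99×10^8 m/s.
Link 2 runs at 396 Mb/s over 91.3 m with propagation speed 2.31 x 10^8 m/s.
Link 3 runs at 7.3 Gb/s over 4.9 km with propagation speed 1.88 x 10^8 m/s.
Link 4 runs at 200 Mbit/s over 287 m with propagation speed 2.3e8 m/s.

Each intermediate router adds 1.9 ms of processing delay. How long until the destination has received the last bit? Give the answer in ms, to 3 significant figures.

5.73 ms

L = 64 × 8 = 512 bits.
Transmission delays (L/R per hop): 0.000914286, 0.00129293, 7.0137e-05, 0.00256 ms; sum = 0.00483735 ms.
Propagation delays (d/s per hop): 0.00211055, 0.000395238, 0.0260638, 0.00124783 ms; sum = 0.0298174 ms.
Processing at 3 router(s): 3 × 1.9 ms = 5.7 ms.
End-to-end = 5.73 ms.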